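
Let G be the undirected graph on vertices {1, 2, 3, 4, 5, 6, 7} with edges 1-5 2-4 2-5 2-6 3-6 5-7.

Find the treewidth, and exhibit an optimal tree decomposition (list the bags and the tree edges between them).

The largest bag has 2 vertices, giving width 1; this decomposition certifies tw(G) ≤ 1. Since G has at least one edge (e.g. 1–5), it is not an edgeless graph, so tw(G) ≥ 1. Therefore the treewidth is 1.

Treewidth 1.
Bags: B1 = {1, 5}  B2 = {2, 5}  B3 = {2, 6}  B4 = {3, 6}  B5 = {5, 7}  B6 = {2, 4}
Tree: B1–B2, B2–B3, B3–B4, B2–B5, B3–B6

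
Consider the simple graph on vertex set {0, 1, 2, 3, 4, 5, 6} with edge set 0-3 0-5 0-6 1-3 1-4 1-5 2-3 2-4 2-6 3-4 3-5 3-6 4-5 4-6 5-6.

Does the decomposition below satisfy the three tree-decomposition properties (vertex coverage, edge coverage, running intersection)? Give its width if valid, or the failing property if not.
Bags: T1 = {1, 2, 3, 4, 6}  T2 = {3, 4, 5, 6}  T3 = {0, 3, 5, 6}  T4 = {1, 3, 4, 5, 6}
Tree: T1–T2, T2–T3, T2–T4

A tree decomposition must satisfy three properties: every vertex lies in some bag; for every edge, both endpoints lie together in some bag; and for every vertex, the bags containing it form a connected subtree. Here bags containing vertex 1 are not connected in the tree, so the decomposition is invalid.

No — bags containing vertex 1 are not connected in the tree.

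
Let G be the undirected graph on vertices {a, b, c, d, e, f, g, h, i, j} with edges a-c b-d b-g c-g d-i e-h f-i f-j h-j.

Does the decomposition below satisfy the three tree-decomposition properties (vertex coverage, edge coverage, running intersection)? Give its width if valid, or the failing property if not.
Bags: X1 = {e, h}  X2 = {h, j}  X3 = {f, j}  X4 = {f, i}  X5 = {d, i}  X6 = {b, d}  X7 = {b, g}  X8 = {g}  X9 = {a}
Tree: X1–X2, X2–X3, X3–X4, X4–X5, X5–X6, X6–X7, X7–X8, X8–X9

A tree decomposition must satisfy three properties: every vertex lies in some bag; for every edge, both endpoints lie together in some bag; and for every vertex, the bags containing it form a connected subtree. Here vertex c appears in no bag, so the decomposition is invalid.

No — vertex c appears in no bag.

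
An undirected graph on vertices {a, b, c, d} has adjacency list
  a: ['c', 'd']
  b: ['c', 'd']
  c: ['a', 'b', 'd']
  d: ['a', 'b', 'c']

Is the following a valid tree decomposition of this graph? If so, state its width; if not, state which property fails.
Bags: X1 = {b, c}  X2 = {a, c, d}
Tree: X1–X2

A tree decomposition must satisfy three properties: every vertex lies in some bag; for every edge, both endpoints lie together in some bag; and for every vertex, the bags containing it form a connected subtree. Here edge (d,b) lies in no bag, so the decomposition is invalid.

No — edge (d,b) lies in no bag.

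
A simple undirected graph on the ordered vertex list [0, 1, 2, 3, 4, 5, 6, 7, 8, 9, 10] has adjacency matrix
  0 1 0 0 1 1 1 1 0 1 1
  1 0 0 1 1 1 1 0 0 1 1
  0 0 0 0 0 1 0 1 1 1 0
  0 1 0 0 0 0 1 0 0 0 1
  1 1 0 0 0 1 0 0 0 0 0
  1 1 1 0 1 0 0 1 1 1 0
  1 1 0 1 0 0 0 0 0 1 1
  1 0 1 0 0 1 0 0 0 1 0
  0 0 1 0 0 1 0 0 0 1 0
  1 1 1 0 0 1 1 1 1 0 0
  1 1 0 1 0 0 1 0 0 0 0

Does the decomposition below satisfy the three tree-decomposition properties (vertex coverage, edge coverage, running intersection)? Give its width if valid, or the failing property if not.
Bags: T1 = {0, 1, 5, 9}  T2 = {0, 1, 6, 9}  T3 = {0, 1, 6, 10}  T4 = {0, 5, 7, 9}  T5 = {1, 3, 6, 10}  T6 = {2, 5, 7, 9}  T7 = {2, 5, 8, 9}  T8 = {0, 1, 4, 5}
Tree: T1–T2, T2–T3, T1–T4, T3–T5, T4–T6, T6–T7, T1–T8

Checking the three conditions: (i) the bags cover all of {0, 1, 2, 3, 4, 5, 6, 7, 8, 9, 10}; (ii) for each edge, some bag contains both endpoints; (iii) the bags containing any fixed vertex form a subtree. All hold, so the decomposition is valid with width 4 − 1 = 3.

Yes; width 3.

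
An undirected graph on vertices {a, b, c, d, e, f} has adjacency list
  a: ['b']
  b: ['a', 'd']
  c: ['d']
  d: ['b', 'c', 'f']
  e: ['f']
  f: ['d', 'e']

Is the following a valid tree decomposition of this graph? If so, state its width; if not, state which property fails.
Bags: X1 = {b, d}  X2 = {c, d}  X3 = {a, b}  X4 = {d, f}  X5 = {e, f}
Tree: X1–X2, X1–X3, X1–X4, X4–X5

Yes; width 1.

Vertex coverage: the bags together contain {a, b, c, d, e, f}, the full vertex set. Edge coverage: each edge of G has both endpoints in at least one bag. Running intersection: for every vertex, the bags containing it form a connected subtree. All three properties hold, so this is a valid tree decomposition of width max|bag| − 1 = 1, and hence tw(G) ≤ 1.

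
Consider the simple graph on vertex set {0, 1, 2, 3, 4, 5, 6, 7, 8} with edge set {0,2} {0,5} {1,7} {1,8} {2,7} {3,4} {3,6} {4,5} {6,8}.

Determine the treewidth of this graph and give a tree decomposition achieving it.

Every bag has size at most 3, so the width is 3 − 1 = 2 and tw(G) ≤ 2. For the lower bound, G contains the cycle 8–6–3–4–5–0–2–7–1–8, so G is not a forest; only forests have treewidth ≤ 1, hence tw(G) ≥ 2. Therefore the treewidth is 2.

Treewidth 2.
One such decomposition:
Bags: B1 = {3, 6, 8}  B2 = {3, 4, 8}  B3 = {4, 5, 8}  B4 = {0, 5, 8}  B5 = {0, 2, 8}  B6 = {2, 7, 8}  B7 = {1, 7, 8}
Tree: B1–B2, B2–B3, B3–B4, B4–B5, B5–B6, B6–B7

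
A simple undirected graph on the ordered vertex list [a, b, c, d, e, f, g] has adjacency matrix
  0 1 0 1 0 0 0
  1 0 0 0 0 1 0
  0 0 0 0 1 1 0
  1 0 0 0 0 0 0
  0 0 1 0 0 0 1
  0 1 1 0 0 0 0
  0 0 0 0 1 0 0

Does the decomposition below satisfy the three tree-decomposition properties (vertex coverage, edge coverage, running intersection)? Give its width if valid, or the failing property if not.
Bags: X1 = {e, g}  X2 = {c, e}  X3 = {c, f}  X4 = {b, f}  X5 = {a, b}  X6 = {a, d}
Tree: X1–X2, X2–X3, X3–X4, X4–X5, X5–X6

Checking the three conditions: (i) the bags cover all of {a, b, c, d, e, f, g}; (ii) for each edge, some bag contains both endpoints; (iii) the bags containing any fixed vertex form a subtree. All hold, so the decomposition is valid with width 2 − 1 = 1.

Yes; width 1.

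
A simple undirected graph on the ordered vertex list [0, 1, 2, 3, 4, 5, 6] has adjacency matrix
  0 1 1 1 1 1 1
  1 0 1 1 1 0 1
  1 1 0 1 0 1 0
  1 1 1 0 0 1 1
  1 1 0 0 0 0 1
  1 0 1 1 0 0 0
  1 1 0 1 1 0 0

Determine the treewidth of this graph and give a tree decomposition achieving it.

Treewidth 3.
One optimal decomposition is:
Bags: B1 = {0, 1, 2, 3}  B2 = {0, 1, 3, 6}  B3 = {0, 2, 3, 5}  B4 = {0, 1, 4, 6}
Tree: B1–B2, B1–B3, B2–B4

Each bag holds 4 vertices, so the decomposition has width 3, which upper-bounds the treewidth. On the other hand G contains the 4-clique {0, 1, 2, 3}. A clique must lie in a single bag of any decomposition, so no decomposition can have width below 3. Hence tw(G) = 3 exactly.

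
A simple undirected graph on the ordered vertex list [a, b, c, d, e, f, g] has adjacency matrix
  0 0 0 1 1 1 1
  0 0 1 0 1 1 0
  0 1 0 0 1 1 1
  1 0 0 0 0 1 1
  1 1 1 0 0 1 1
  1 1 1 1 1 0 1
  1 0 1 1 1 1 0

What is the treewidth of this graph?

3

A width-3 tree decomposition is:
Bags: B1 = {a, e, f, g}  B2 = {c, e, f, g}  B3 = {a, d, f, g}  B4 = {b, c, e, f}
Tree: B1–B2, B1–B3, B2–B4
Every bag has size at most 4, so the width is 4 − 1 = 3 and tw(G) ≤ 3. Conversely, {a, d, f, g} is a clique of size 4, and the vertices of any clique must share a bag in every tree decomposition; so some bag has ≥ 4 vertices and tw(G) ≥ 3. Combining the bounds, tw(G) = 3.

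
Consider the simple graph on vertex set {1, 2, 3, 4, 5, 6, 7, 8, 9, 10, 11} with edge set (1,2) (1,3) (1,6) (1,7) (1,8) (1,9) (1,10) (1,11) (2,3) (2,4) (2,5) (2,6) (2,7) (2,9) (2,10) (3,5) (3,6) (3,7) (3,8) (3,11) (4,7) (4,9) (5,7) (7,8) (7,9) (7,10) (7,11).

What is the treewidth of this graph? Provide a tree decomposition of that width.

Each bag holds 4 vertices, so the decomposition has width 3, which upper-bounds the treewidth. Conversely, {1, 2, 3, 6} is a clique of size 4, and the vertices of any clique must share a bag in every tree decomposition; so some bag has ≥ 4 vertices and tw(G) ≥ 3. The upper and lower bounds meet at 3, so that is the treewidth.

Treewidth 3.
Bags: B1 = {1, 2, 3, 7}  B2 = {1, 2, 7, 9}  B3 = {2, 4, 7, 9}  B4 = {1, 3, 7, 8}  B5 = {1, 2, 7, 10}  B6 = {2, 3, 5, 7}  B7 = {1, 3, 7, 11}  B8 = {1, 2, 3, 6}
Tree: B1–B2, B2–B3, B1–B4, B1–B5, B1–B6, B4–B7, B1–B8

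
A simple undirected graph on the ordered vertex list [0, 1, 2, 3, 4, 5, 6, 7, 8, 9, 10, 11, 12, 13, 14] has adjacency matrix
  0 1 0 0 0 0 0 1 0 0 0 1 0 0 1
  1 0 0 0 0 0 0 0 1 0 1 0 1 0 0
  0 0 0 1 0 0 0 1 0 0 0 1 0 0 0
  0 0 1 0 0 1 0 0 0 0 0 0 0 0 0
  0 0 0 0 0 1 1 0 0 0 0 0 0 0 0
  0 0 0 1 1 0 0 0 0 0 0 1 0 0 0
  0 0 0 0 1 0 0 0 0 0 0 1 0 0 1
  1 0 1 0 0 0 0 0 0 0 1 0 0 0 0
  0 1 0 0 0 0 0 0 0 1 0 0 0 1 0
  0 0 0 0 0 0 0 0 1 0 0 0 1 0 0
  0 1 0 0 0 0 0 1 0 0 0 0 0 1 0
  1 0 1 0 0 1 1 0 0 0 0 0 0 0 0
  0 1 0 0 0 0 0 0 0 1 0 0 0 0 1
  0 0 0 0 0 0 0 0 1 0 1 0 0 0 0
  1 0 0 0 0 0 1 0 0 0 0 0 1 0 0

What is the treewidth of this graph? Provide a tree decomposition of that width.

Treewidth 3.
One optimal decomposition is:
Bags: B1 = {8, 9, 12, 13}  B2 = {1, 8, 12, 13}  B3 = {1, 10, 12, 13}  B4 = {1, 10, 12, 14}  B5 = {0, 1, 10, 14}  B6 = {0, 7, 10, 14}  B7 = {0, 6, 7, 14}  B8 = {0, 6, 7, 11}  B9 = {2, 6, 7, 11}  B10 = {2, 4, 6, 11}  B11 = {2, 4, 5, 11}  B12 = {2, 3, 4, 5}
Tree: B1–B2, B2–B3, B3–B4, B4–B5, B5–B6, B6–B7, B7–B8, B8–B9, B9–B10, B10–B11, B11–B12

Every bag has size at most 4, so the width is 4 − 1 = 3 and tw(G) ≤ 3. For the lower bound: the 4 vertex sets {8,9,13}, {12}, {1}, {0,7,10,14} are disjoint, each induces a connected subgraph, and every pair is joined by at least one edge of G. Contracting each set to a single vertex therefore yields K_{4} as a minor, and since treewidth is minor-monotone, tw(G) ≥ tw(K_{4}) = 3. Therefore the treewidth is 3.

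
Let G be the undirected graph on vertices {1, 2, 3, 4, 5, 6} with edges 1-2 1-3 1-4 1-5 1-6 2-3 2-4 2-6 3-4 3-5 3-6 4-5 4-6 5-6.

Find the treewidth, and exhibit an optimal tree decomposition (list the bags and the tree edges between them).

The largest bag has 5 vertices, giving width 4; this decomposition certifies tw(G) ≤ 4. Conversely, {1, 2, 3, 4, 6} is a clique of size 5, and the vertices of any clique must share a bag in every tree decomposition; so some bag has ≥ 5 vertices and tw(G) ≥ 4. The upper and lower bounds meet at 4, so that is the treewidth.

Treewidth 4.
One such decomposition:
Bags: B1 = {1, 3, 4, 5, 6}  B2 = {1, 2, 3, 4, 6}
Tree: B1–B2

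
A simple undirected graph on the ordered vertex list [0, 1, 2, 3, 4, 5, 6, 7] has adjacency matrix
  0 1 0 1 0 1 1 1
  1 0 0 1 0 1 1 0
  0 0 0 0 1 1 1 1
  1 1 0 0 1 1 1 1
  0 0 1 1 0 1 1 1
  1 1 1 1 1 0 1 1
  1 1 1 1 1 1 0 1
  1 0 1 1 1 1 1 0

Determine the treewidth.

4

A width-4 tree decomposition is:
Bags: B1 = {3, 4, 5, 6, 7}  B2 = {2, 4, 5, 6, 7}  B3 = {0, 3, 5, 6, 7}  B4 = {0, 1, 3, 5, 6}
Tree: B1–B2, B1–B3, B3–B4
The largest bag has 5 vertices, giving width 4; this decomposition certifies tw(G) ≤ 4. Conversely, {2, 4, 5, 6, 7} is a clique of size 5, and the vertices of any clique must share a bag in every tree decomposition; so some bag has ≥ 5 vertices and tw(G) ≥ 4. Hence tw(G) = 4 exactly.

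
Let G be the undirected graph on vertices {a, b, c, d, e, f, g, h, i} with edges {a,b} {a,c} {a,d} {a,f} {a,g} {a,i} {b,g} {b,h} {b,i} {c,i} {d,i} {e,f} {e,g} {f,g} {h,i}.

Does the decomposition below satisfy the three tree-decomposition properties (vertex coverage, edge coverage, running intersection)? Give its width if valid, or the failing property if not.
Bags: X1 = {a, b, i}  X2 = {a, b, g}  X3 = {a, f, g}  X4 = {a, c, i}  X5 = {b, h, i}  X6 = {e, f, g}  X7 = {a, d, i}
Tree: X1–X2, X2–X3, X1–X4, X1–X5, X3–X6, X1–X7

Yes; width 2.

Every vertex of G appears in some bag (union = {a, b, c, d, e, f, g, h, i}); every edge is covered by a bag; and for each vertex v the set of bags containing v is connected in the bag tree. The decomposition is therefore valid. The largest bag has 3 vertices, so the width is 2.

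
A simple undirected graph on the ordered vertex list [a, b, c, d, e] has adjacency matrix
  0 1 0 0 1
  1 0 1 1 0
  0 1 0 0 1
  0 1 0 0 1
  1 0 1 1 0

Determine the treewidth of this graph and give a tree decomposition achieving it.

Each bag holds 3 vertices, so the decomposition has width 2, which upper-bounds the treewidth. For the lower bound, G contains the cycle c–e–d–b–c, so G is not a forest; only forests have treewidth ≤ 1, hence tw(G) ≥ 2. The upper and lower bounds meet at 2, so that is the treewidth.

Treewidth 2.
Bags: B1 = {b, c, e}  B2 = {b, d, e}  B3 = {a, b, e}
Tree: B1–B2, B2–B3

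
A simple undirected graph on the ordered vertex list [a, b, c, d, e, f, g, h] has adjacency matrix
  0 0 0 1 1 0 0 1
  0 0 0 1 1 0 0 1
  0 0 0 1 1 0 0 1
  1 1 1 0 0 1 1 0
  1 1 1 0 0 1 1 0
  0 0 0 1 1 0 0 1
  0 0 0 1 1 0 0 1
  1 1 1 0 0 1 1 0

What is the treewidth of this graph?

3

A width-3 tree decomposition is:
Bags: B1 = {d, e, f, h}  B2 = {c, d, e, h}  B3 = {a, d, e, h}  B4 = {b, d, e, h}  B5 = {d, e, g, h}
Tree: B1–B2, B2–B3, B3–B4, B4–B5
Every bag has size at most 4, so the width is 4 − 1 = 3 and tw(G) ≤ 3. For the lower bound: the 4 vertex sets {f,h}, {c,e}, {d}, {a} are disjoint, each induces a connected subgraph, and every pair is joined by at least one edge of G. Contracting each set to a single vertex therefore yields K_{4} as a minor, and since treewidth is minor-monotone, tw(G) ≥ tw(K_{4}) = 3. Combining the bounds, tw(G) = 3.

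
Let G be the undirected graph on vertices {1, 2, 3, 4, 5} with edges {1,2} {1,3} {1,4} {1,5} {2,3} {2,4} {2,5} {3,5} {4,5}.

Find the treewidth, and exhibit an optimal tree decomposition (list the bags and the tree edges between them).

Treewidth 3.
Bags: B1 = {1, 2, 4, 5}  B2 = {1, 2, 3, 5}
Tree: B1–B2

Every bag has size at most 4, so the width is 4 − 1 = 3 and tw(G) ≤ 3. On the other hand G contains the 4-clique {1, 2, 3, 5}. A clique must lie in a single bag of any decomposition, so no decomposition can have width below 3. The upper and lower bounds meet at 3, so that is the treewidth.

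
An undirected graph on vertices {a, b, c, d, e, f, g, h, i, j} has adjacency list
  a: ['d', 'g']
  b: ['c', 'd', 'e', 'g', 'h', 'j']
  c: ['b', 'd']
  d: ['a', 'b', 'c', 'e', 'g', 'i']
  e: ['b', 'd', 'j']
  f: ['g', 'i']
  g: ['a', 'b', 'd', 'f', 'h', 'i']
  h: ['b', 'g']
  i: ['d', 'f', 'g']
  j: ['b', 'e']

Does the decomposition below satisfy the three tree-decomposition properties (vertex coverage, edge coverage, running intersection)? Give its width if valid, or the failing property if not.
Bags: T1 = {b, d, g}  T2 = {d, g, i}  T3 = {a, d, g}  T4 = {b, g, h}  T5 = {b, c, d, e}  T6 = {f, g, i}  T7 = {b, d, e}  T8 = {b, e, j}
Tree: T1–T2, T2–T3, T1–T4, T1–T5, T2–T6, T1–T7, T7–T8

No — bags containing vertex e are not connected in the tree.

A tree decomposition must satisfy three properties: every vertex lies in some bag; for every edge, both endpoints lie together in some bag; and for every vertex, the bags containing it form a connected subtree. Here bags containing vertex e are not connected in the tree, so the decomposition is invalid.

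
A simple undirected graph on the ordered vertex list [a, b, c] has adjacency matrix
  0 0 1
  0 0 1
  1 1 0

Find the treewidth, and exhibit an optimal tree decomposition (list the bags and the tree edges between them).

Each bag holds 2 vertices, so the decomposition has width 1, which upper-bounds the treewidth. Any graph with an edge has treewidth ≥ 1, and G has the edge a–c. The upper and lower bounds meet at 1, so that is the treewidth.

Treewidth 1.
One such decomposition:
Bags: B1 = {a, c}  B2 = {b, c}
Tree: B1–B2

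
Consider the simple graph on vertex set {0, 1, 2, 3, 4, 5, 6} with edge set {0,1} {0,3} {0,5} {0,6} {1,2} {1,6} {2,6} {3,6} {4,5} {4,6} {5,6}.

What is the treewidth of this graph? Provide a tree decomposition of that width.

Every bag has size at most 3, so the width is 3 − 1 = 2 and tw(G) ≤ 2. Conversely, {0, 1, 6} is a clique of size 3, and the vertices of any clique must share a bag in every tree decomposition; so some bag has ≥ 3 vertices and tw(G) ≥ 2. Hence tw(G) = 2 exactly.

Treewidth 2.
One optimal decomposition is:
Bags: B1 = {0, 3, 6}  B2 = {0, 5, 6}  B3 = {4, 5, 6}  B4 = {0, 1, 6}  B5 = {1, 2, 6}
Tree: B1–B2, B2–B3, B2–B4, B4–B5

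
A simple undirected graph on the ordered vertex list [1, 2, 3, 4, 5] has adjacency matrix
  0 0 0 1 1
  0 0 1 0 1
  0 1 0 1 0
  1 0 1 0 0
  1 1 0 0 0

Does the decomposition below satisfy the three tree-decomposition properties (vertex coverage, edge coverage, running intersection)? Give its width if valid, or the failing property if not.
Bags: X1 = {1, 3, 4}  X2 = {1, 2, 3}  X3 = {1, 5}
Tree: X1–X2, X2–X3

A tree decomposition must satisfy three properties: every vertex lies in some bag; for every edge, both endpoints lie together in some bag; and for every vertex, the bags containing it form a connected subtree. Here edge (2,5) lies in no bag, so the decomposition is invalid.

No — edge (2,5) lies in no bag.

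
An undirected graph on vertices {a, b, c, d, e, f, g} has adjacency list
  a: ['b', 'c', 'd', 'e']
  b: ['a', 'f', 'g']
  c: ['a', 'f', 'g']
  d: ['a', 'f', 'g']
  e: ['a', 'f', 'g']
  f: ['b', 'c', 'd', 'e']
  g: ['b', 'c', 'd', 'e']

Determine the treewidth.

A width-3 tree decomposition is:
Bags: B1 = {a, c, f, g}  B2 = {a, b, f, g}  B3 = {a, d, f, g}  B4 = {a, e, f, g}
Tree: B1–B2, B2–B3, B3–B4
Every bag has size at most 4, so the width is 4 − 1 = 3 and tw(G) ≤ 3. For the lower bound: the 4 vertex sets {c,f}, {a,b}, {g}, {d} are disjoint, each induces a connected subgraph, and every pair is joined by at least one edge of G. Contracting each set to a single vertex therefore yields K_{4} as a minor, and since treewidth is minor-monotone, tw(G) ≥ tw(K_{4}) = 3. Therefore the treewidth is 3.

3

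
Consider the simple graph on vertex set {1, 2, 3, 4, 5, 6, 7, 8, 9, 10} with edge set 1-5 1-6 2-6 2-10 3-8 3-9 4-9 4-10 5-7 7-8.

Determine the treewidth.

2

A width-2 tree decomposition is:
Bags: B1 = {3, 4, 9}  B2 = {3, 4, 8}  B3 = {4, 7, 8}  B4 = {4, 5, 7}  B5 = {1, 4, 5}  B6 = {1, 4, 6}  B7 = {2, 4, 6}  B8 = {2, 4, 10}
Tree: B1–B2, B2–B3, B3–B4, B4–B5, B5–B6, B6–B7, B7–B8
Every bag has size at most 3, so the width is 3 − 1 = 2 and tw(G) ≤ 2. The edges 4–9–3–8–7–5–1–6–2–10–4 form a cycle, so G is not a tree and its treewidth is at least 2. Hence tw(G) = 2 exactly.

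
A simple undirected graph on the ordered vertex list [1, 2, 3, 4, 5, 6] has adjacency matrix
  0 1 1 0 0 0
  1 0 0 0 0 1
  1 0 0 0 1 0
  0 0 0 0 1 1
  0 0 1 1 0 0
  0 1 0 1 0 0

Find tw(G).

A width-2 tree decomposition is:
Bags: B1 = {2, 4, 6}  B2 = {2, 4, 5}  B3 = {2, 3, 5}  B4 = {1, 2, 3}
Tree: B1–B2, B2–B3, B3–B4
Every bag has size at most 3, so the width is 3 − 1 = 2 and tw(G) ≤ 2. For the lower bound, G contains the cycle 2–6–4–5–3–1–2, so G is not a forest; only forests have treewidth ≤ 1, hence tw(G) ≥ 2. Hence tw(G) = 2 exactly.

2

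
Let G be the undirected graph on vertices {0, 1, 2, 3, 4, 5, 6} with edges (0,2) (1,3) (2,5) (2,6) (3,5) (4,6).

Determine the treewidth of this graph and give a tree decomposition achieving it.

Treewidth 1.
Bags: B1 = {3, 5}  B2 = {1, 3}  B3 = {2, 5}  B4 = {2, 6}  B5 = {0, 2}  B6 = {4, 6}
Tree: B1–B2, B1–B3, B3–B4, B3–B5, B4–B6

Every bag has size at most 2, so the width is 2 − 1 = 1 and tw(G) ≤ 1. Since G has at least one edge (e.g. 5–3), it is not an edgeless graph, so tw(G) ≥ 1. The upper and lower bounds meet at 1, so that is the treewidth.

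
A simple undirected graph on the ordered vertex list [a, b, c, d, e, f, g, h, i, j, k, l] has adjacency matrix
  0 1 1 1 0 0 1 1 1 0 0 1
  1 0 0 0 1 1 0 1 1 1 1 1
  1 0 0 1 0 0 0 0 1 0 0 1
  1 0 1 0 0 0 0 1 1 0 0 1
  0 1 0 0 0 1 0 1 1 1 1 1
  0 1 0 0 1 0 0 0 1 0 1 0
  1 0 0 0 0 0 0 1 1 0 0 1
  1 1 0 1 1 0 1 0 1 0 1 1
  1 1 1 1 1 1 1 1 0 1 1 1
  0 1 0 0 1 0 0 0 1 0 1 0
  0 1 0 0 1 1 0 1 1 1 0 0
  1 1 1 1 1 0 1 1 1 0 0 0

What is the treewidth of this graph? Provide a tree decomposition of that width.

The largest bag has 5 vertices, giving width 4; this decomposition certifies tw(G) ≤ 4. On the other hand G contains the 5-clique {b, e, i, j, k}. A clique must lie in a single bag of any decomposition, so no decomposition can have width below 4. Therefore the treewidth is 4.

Treewidth 4.
Bags: B1 = {b, e, h, i, k}  B2 = {b, e, h, i, l}  B3 = {b, e, f, i, k}  B4 = {b, e, i, j, k}  B5 = {a, b, h, i, l}  B6 = {a, g, h, i, l}  B7 = {a, d, h, i, l}  B8 = {a, c, d, i, l}
Tree: B1–B2, B1–B3, B1–B4, B2–B5, B5–B6, B6–B7, B7–B8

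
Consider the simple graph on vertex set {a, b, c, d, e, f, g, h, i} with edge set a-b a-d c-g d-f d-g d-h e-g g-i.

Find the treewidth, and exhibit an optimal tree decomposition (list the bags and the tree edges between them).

The largest bag has 2 vertices, giving width 1; this decomposition certifies tw(G) ≤ 1. Since G has at least one edge (e.g. e–g), it is not an edgeless graph, so tw(G) ≥ 1. Therefore the treewidth is 1.

Treewidth 1.
Bags: B1 = {e, g}  B2 = {d, g}  B3 = {a, d}  B4 = {c, g}  B5 = {a, b}  B6 = {d, f}  B7 = {d, h}  B8 = {g, i}
Tree: B1–B2, B2–B3, B1–B4, B3–B5, B2–B6, B2–B7, B4–B8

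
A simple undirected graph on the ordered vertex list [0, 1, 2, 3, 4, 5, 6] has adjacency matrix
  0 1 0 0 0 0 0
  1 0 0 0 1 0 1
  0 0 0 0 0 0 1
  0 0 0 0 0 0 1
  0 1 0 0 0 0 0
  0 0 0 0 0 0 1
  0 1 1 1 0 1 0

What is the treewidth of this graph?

1

A width-1 tree decomposition is:
Bags: B1 = {1, 6}  B2 = {0, 1}  B3 = {3, 6}  B4 = {5, 6}  B5 = {1, 4}  B6 = {2, 6}
Tree: B1–B2, B1–B3, B3–B4, B2–B5, B4–B6
Every bag has size at most 2, so the width is 2 − 1 = 1 and tw(G) ≤ 1. Since G has at least one edge (e.g. 1–6), it is not an edgeless graph, so tw(G) ≥ 1. Hence tw(G) = 1 exactly.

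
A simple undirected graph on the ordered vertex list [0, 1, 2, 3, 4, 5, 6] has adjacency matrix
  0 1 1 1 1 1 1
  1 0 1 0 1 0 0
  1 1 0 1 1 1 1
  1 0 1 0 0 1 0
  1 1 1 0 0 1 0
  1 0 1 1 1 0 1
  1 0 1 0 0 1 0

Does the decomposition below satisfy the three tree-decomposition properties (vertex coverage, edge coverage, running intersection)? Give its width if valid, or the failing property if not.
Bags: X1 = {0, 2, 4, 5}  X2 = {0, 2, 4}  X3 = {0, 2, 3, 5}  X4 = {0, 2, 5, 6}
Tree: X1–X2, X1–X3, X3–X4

A tree decomposition must satisfy three properties: every vertex lies in some bag; for every edge, both endpoints lie together in some bag; and for every vertex, the bags containing it form a connected subtree. Here vertex 1 appears in no bag, so the decomposition is invalid.

No — vertex 1 appears in no bag.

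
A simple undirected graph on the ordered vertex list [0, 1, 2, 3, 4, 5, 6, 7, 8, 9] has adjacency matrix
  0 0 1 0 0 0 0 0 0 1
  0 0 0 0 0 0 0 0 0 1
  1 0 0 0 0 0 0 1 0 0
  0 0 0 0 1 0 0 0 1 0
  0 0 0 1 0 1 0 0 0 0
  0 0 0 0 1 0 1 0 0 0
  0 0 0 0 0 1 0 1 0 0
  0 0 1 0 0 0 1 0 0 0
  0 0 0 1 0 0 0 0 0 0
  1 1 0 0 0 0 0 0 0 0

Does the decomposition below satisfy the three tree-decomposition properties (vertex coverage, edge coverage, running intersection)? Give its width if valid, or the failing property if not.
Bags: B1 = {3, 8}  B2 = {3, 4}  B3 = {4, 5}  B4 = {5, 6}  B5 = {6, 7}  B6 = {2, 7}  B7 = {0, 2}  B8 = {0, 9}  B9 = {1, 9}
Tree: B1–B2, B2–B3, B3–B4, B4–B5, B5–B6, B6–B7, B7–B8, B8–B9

Checking the three conditions: (i) the bags cover all of {0, 1, 2, 3, 4, 5, 6, 7, 8, 9}; (ii) for each edge, some bag contains both endpoints; (iii) the bags containing any fixed vertex form a subtree. All hold, so the decomposition is valid with width 2 − 1 = 1.

Yes; width 1.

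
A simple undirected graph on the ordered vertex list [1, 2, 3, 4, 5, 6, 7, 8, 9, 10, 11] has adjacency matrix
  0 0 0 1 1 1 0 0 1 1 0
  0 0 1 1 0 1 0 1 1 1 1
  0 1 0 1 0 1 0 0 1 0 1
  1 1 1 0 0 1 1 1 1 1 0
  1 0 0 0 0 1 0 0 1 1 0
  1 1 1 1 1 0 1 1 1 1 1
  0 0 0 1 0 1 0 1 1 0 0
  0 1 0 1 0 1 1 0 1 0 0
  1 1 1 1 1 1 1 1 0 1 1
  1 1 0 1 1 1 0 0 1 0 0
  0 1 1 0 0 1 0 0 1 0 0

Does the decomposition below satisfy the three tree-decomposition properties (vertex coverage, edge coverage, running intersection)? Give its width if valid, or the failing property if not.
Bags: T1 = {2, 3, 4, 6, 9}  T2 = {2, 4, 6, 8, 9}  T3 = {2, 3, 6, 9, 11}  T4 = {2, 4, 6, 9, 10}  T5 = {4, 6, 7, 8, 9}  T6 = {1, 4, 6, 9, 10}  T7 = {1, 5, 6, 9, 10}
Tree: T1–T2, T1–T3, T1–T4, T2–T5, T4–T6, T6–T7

Yes; width 4.

Checking the three conditions: (i) the bags cover all of {1, 2, 3, 4, 5, 6, 7, 8, 9, 10, 11}; (ii) for each edge, some bag contains both endpoints; (iii) the bags containing any fixed vertex form a subtree. All hold, so the decomposition is valid with width 5 − 1 = 4.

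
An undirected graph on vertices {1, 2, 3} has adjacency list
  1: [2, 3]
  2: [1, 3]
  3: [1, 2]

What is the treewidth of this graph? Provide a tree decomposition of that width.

Treewidth 2.
Bags: B1 = {1, 2, 3}
Tree: (single bag)

A single bag containing all 3 vertices is trivially a valid decomposition of width 2. For the lower bound, the 3 vertices {1, 2, 3} are pairwise adjacent, and any tree decomposition puts a clique entirely inside one bag — forcing width ≥ 2. The upper and lower bounds meet at 2, so that is the treewidth.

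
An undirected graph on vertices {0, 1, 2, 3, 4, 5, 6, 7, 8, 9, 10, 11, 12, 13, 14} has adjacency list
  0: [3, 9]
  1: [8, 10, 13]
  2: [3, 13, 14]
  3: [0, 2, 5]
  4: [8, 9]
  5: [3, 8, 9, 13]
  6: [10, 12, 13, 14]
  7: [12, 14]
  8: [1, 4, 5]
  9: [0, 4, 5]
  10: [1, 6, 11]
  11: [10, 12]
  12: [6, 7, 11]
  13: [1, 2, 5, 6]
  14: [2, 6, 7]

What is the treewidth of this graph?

3

A width-3 tree decomposition is:
Bags: B1 = {7, 10, 11, 12}  B2 = {6, 7, 10, 12}  B3 = {6, 7, 10, 14}  B4 = {1, 6, 10, 14}  B5 = {1, 6, 13, 14}  B6 = {1, 2, 13, 14}  B7 = {1, 2, 8, 13}  B8 = {2, 5, 8, 13}  B9 = {2, 3, 5, 8}  B10 = {3, 4, 5, 8}  B11 = {3, 4, 5, 9}  B12 = {0, 3, 4, 9}
Tree: B1–B2, B2–B3, B3–B4, B4–B5, B5–B6, B6–B7, B7–B8, B8–B9, B9–B10, B10–B11, B11–B12
The largest bag has 4 vertices, giving width 3; this decomposition certifies tw(G) ≤ 3. For the lower bound: the 4 vertex sets {7,11,12}, {10}, {6}, {1,2,13,14} are disjoint, each induces a connected subgraph, and every pair is joined by at least one edge of G. Contracting each set to a single vertex therefore yields K_{4} as a minor, and since treewidth is minor-monotone, tw(G) ≥ tw(K_{4}) = 3. Combining the bounds, tw(G) = 3.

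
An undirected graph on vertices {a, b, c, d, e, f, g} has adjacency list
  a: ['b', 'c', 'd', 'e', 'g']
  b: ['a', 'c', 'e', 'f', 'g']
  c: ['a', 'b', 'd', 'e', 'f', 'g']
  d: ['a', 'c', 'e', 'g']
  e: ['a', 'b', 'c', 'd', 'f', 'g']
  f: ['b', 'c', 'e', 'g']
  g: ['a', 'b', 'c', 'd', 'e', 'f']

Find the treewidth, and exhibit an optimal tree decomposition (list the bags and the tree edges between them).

Treewidth 4.
One optimal decomposition is:
Bags: B1 = {b, c, e, f, g}  B2 = {a, b, c, e, g}  B3 = {a, c, d, e, g}
Tree: B1–B2, B2–B3

Every bag has size at most 5, so the width is 5 − 1 = 4 and tw(G) ≤ 4. Conversely, {a, c, d, e, g} is a clique of size 5, and the vertices of any clique must share a bag in every tree decomposition; so some bag has ≥ 5 vertices and tw(G) ≥ 4. Therefore the treewidth is 4.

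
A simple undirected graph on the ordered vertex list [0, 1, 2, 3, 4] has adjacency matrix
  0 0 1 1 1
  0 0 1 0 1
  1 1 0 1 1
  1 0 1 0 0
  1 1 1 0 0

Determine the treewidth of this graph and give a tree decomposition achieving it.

Treewidth 2.
One such decomposition:
Bags: B1 = {0, 2, 4}  B2 = {0, 2, 3}  B3 = {1, 2, 4}
Tree: B1–B2, B1–B3

Each bag holds 3 vertices, so the decomposition has width 2, which upper-bounds the treewidth. On the other hand G contains the 3-clique {0, 2, 3}. A clique must lie in a single bag of any decomposition, so no decomposition can have width below 2. The upper and lower bounds meet at 2, so that is the treewidth.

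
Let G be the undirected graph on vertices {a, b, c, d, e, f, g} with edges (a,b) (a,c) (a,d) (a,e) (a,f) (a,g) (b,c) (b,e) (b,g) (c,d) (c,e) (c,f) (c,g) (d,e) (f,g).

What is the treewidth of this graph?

A width-3 tree decomposition is:
Bags: B1 = {a, c, f, g}  B2 = {a, b, c, g}  B3 = {a, b, c, e}  B4 = {a, c, d, e}
Tree: B1–B2, B2–B3, B3–B4
The largest bag has 4 vertices, giving width 3; this decomposition certifies tw(G) ≤ 3. For the lower bound, the 4 vertices {a, c, d, e} are pairwise adjacent, and any tree decomposition puts a clique entirely inside one bag — forcing width ≥ 3. Combining the bounds, tw(G) = 3.

3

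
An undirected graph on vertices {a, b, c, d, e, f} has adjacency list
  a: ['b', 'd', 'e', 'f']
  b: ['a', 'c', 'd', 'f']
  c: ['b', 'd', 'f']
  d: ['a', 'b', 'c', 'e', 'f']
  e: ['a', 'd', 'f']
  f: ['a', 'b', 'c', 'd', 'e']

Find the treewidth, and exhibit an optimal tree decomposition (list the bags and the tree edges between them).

Treewidth 3.
One optimal decomposition is:
Bags: B1 = {a, b, d, f}  B2 = {b, c, d, f}  B3 = {a, d, e, f}
Tree: B1–B2, B1–B3

Each bag holds 4 vertices, so the decomposition has width 3, which upper-bounds the treewidth. On the other hand G contains the 4-clique {b, c, d, f}. A clique must lie in a single bag of any decomposition, so no decomposition can have width below 3. The upper and lower bounds meet at 3, so that is the treewidth.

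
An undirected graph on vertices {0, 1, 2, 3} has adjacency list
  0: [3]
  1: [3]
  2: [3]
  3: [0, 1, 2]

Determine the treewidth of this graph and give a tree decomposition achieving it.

Each bag holds 2 vertices, so the decomposition has width 1, which upper-bounds the treewidth. Since G has at least one edge (e.g. 3–2), it is not an edgeless graph, so tw(G) ≥ 1. Hence tw(G) = 1 exactly.

Treewidth 1.
Bags: B1 = {2, 3}  B2 = {1, 3}  B3 = {0, 3}
Tree: B1–B2, B1–B3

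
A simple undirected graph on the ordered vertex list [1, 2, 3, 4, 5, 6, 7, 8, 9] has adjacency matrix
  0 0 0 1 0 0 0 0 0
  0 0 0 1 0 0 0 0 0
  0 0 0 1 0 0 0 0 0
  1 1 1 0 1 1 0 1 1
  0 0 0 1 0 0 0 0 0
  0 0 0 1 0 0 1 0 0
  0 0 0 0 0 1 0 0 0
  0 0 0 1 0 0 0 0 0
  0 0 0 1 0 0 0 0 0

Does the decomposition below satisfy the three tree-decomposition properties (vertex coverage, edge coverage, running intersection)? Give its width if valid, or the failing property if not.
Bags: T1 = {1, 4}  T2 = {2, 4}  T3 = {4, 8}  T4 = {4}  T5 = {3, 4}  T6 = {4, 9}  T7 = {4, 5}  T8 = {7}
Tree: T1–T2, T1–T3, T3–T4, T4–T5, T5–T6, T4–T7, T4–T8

No — vertex 6 appears in no bag.

A tree decomposition must satisfy three properties: every vertex lies in some bag; for every edge, both endpoints lie together in some bag; and for every vertex, the bags containing it form a connected subtree. Here vertex 6 appears in no bag, so the decomposition is invalid.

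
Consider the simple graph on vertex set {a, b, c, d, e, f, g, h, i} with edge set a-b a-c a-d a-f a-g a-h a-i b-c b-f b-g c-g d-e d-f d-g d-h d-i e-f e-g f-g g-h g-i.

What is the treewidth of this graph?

3

A width-3 tree decomposition is:
Bags: B1 = {a, d, f, g}  B2 = {a, d, g, i}  B3 = {a, b, f, g}  B4 = {a, b, c, g}  B5 = {a, d, g, h}  B6 = {d, e, f, g}
Tree: B1–B2, B1–B3, B3–B4, B1–B5, B1–B6
The largest bag has 4 vertices, giving width 3; this decomposition certifies tw(G) ≤ 3. Conversely, {d, e, f, g} is a clique of size 4, and the vertices of any clique must share a bag in every tree decomposition; so some bag has ≥ 4 vertices and tw(G) ≥ 3. Combining the bounds, tw(G) = 3.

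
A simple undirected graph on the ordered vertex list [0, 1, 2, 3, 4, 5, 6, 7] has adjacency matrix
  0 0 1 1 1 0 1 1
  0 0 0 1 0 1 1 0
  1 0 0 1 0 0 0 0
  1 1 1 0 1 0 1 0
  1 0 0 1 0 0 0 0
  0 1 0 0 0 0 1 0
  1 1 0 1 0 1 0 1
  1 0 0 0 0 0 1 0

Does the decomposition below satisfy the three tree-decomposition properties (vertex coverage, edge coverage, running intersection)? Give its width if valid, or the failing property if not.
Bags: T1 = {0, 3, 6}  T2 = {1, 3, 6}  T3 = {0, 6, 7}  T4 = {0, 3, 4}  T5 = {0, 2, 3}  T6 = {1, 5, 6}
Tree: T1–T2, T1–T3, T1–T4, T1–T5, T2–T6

Yes; width 2.

Checking the three conditions: (i) the bags cover all of {0, 1, 2, 3, 4, 5, 6, 7}; (ii) for each edge, some bag contains both endpoints; (iii) the bags containing any fixed vertex form a subtree. All hold, so the decomposition is valid with width 3 − 1 = 2.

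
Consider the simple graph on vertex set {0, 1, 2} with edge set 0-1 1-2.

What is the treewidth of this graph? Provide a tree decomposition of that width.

Treewidth 1.
One such decomposition:
Bags: B1 = {0, 1}  B2 = {1, 2}
Tree: B1–B2

The largest bag has 2 vertices, giving width 1; this decomposition certifies tw(G) ≤ 1. Since G has at least one edge (e.g. 1–0), it is not an edgeless graph, so tw(G) ≥ 1. Hence tw(G) = 1 exactly.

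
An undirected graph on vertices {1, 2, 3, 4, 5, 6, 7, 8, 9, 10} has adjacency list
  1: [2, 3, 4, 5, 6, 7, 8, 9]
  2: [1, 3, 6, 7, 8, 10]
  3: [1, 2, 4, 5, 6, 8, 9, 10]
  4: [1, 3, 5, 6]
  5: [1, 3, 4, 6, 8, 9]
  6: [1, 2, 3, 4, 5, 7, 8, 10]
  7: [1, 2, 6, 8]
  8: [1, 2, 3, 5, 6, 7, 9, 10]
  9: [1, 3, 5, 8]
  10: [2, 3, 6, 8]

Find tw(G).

A width-4 tree decomposition is:
Bags: B1 = {1, 3, 5, 6, 8}  B2 = {1, 2, 3, 6, 8}  B3 = {1, 3, 4, 5, 6}  B4 = {2, 3, 6, 8, 10}  B5 = {1, 3, 5, 8, 9}  B6 = {1, 2, 6, 7, 8}
Tree: B1–B2, B1–B3, B2–B4, B1–B5, B2–B6
Each bag holds 5 vertices, so the decomposition has width 4, which upper-bounds the treewidth. Conversely, {1, 2, 3, 6, 8} is a clique of size 5, and the vertices of any clique must share a bag in every tree decomposition; so some bag has ≥ 5 vertices and tw(G) ≥ 4. Hence tw(G) = 4 exactly.

4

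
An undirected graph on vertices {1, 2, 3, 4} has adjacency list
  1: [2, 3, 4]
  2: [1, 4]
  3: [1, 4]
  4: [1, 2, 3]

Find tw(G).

2

A width-2 tree decomposition is:
Bags: B1 = {1, 2, 4}  B2 = {1, 3, 4}
Tree: B1–B2
The largest bag has 3 vertices, giving width 2; this decomposition certifies tw(G) ≤ 2. On the other hand G contains the 3-clique {1, 2, 4}. A clique must lie in a single bag of any decomposition, so no decomposition can have width below 2. The upper and lower bounds meet at 2, so that is the treewidth.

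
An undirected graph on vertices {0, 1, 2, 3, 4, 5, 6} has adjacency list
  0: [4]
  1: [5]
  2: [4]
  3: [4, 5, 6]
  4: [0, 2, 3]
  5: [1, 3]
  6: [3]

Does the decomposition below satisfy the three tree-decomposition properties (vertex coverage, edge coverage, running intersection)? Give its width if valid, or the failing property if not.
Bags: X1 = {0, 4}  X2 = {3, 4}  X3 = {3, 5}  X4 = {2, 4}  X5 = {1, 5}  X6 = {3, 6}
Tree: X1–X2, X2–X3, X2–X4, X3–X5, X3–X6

Yes; width 1.

Checking the three conditions: (i) the bags cover all of {0, 1, 2, 3, 4, 5, 6}; (ii) for each edge, some bag contains both endpoints; (iii) the bags containing any fixed vertex form a subtree. All hold, so the decomposition is valid with width 2 − 1 = 1.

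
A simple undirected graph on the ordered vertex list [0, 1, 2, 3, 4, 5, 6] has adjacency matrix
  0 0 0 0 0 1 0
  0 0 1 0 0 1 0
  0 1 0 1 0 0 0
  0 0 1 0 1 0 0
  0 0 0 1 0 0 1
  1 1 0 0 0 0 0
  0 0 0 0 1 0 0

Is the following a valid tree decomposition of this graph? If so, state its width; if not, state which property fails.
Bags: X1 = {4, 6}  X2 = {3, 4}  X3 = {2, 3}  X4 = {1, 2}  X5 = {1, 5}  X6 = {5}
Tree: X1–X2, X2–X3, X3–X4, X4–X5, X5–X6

A tree decomposition must satisfy three properties: every vertex lies in some bag; for every edge, both endpoints lie together in some bag; and for every vertex, the bags containing it form a connected subtree. Here vertex 0 appears in no bag, so the decomposition is invalid.

No — vertex 0 appears in no bag.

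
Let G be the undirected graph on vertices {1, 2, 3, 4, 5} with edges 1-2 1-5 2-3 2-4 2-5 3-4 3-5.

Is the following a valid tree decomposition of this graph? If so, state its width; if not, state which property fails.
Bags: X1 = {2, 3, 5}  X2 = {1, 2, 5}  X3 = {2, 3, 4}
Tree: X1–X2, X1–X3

Yes; width 2.

Checking the three conditions: (i) the bags cover all of {1, 2, 3, 4, 5}; (ii) for each edge, some bag contains both endpoints; (iii) the bags containing any fixed vertex form a subtree. All hold, so the decomposition is valid with width 3 − 1 = 2.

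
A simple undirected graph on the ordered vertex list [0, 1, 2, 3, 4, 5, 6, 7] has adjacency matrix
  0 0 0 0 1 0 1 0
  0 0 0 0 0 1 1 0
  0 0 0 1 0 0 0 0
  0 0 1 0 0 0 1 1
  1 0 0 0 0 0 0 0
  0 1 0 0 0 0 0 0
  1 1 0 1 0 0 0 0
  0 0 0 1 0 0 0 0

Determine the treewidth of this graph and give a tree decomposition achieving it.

The largest bag has 2 vertices, giving width 1; this decomposition certifies tw(G) ≤ 1. Any graph with an edge has treewidth ≥ 1, and G has the edge 1–6. Combining the bounds, tw(G) = 1.

Treewidth 1.
One such decomposition:
Bags: B1 = {1, 6}  B2 = {3, 6}  B3 = {1, 5}  B4 = {3, 7}  B5 = {2, 3}  B6 = {0, 6}  B7 = {0, 4}
Tree: B1–B2, B1–B3, B2–B4, B2–B5, B2–B6, B6–B7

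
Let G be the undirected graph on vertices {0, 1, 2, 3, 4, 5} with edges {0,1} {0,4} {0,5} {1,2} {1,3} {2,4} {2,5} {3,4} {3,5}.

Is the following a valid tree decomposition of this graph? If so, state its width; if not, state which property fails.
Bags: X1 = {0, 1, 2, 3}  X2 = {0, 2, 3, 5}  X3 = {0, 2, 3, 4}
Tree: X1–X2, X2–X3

Yes; width 3.

Checking the three conditions: (i) the bags cover all of {0, 1, 2, 3, 4, 5}; (ii) for each edge, some bag contains both endpoints; (iii) the bags containing any fixed vertex form a subtree. All hold, so the decomposition is valid with width 4 − 1 = 3.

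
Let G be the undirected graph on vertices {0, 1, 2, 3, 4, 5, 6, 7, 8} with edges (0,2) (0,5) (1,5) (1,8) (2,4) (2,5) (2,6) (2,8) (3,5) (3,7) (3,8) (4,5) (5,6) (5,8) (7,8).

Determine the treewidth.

A width-2 tree decomposition is:
Bags: B1 = {2, 5, 6}  B2 = {2, 5, 8}  B3 = {0, 2, 5}  B4 = {2, 4, 5}  B5 = {3, 5, 8}  B6 = {3, 7, 8}  B7 = {1, 5, 8}
Tree: B1–B2, B1–B3, B1–B4, B2–B5, B5–B6, B5–B7
Every bag has size at most 3, so the width is 3 − 1 = 2 and tw(G) ≤ 2. On the other hand G contains the 3-clique {1, 5, 8}. A clique must lie in a single bag of any decomposition, so no decomposition can have width below 2. Combining the bounds, tw(G) = 2.

2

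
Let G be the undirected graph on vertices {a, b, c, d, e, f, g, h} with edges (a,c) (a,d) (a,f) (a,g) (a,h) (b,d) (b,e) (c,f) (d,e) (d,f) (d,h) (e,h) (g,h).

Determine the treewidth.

A width-2 tree decomposition is:
Bags: B1 = {a, d, h}  B2 = {d, e, h}  B3 = {a, g, h}  B4 = {a, d, f}  B5 = {a, c, f}  B6 = {b, d, e}
Tree: B1–B2, B1–B3, B1–B4, B4–B5, B2–B6
The largest bag has 3 vertices, giving width 2; this decomposition certifies tw(G) ≤ 2. For the lower bound, the 3 vertices {d, e, h} are pairwise adjacent, and any tree decomposition puts a clique entirely inside one bag — forcing width ≥ 2. Combining the bounds, tw(G) = 2.

2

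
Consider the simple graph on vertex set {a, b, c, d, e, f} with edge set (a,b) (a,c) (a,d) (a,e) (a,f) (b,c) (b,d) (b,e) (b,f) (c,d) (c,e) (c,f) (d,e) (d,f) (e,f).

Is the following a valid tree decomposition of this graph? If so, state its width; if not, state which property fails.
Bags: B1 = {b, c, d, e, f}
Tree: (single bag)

No — vertex a appears in no bag.

A tree decomposition must satisfy three properties: every vertex lies in some bag; for every edge, both endpoints lie together in some bag; and for every vertex, the bags containing it form a connected subtree. Here vertex a appears in no bag, so the decomposition is invalid.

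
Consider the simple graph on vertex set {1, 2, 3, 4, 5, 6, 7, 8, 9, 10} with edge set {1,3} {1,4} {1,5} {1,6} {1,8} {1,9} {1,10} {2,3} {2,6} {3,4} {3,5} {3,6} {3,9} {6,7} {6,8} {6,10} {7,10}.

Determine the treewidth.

2

A width-2 tree decomposition is:
Bags: B1 = {6, 7, 10}  B2 = {1, 6, 10}  B3 = {1, 3, 6}  B4 = {1, 3, 9}  B5 = {1, 3, 4}  B6 = {1, 6, 8}  B7 = {2, 3, 6}  B8 = {1, 3, 5}
Tree: B1–B2, B2–B3, B3–B4, B4–B5, B3–B6, B3–B7, B4–B8
Each bag holds 3 vertices, so the decomposition has width 2, which upper-bounds the treewidth. On the other hand G contains the 3-clique {1, 6, 8}. A clique must lie in a single bag of any decomposition, so no decomposition can have width below 2. Therefore the treewidth is 2.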